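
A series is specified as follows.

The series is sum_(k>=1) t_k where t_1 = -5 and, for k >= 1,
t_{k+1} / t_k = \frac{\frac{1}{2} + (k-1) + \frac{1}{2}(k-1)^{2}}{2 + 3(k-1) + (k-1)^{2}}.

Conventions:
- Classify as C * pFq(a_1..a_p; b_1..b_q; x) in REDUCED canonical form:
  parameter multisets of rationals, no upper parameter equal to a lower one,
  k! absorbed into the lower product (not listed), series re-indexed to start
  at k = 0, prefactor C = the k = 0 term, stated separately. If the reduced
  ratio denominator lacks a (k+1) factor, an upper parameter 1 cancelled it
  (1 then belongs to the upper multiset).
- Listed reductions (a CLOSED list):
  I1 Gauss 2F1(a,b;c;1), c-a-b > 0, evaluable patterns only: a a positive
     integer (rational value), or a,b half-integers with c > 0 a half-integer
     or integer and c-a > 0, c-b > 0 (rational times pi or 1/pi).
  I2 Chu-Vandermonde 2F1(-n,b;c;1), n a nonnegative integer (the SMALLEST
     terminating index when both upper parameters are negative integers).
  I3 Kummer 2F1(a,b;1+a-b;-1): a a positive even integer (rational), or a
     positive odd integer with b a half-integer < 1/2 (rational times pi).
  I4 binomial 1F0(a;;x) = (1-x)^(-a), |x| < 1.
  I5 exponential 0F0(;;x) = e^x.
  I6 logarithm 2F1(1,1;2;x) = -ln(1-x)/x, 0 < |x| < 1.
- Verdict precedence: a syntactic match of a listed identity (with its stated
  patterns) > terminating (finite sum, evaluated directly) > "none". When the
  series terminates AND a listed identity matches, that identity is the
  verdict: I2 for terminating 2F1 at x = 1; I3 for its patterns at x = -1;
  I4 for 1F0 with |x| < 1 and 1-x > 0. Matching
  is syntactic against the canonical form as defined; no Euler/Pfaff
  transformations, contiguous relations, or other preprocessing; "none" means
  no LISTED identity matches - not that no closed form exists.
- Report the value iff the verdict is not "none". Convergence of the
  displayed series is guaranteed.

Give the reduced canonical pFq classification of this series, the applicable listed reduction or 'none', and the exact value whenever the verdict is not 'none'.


Reduced: x = \frac{1}{2}, 2F1, upper = {1, 1}, lower = {2}, C = -5. Verdict at x = \frac{1}{2}: the I6 logarithm reduction matches (the logarithm: parameters (1,1;2), x = \frac{1}{2}). Value: 10 \cdot \ln\left(\frac{1}{2}\right).

The tell: x = \frac{1}{2} and factor the ratio over Q (C = -5, x = 1/2): negated roots = parameters.
Term ratio: r(k) = \frac{1}{2} * (k+1) (k+1) / [(k+2) (k+1)] ; factor over Q: parameters, x = \frac{1}{2}, and C = -5.


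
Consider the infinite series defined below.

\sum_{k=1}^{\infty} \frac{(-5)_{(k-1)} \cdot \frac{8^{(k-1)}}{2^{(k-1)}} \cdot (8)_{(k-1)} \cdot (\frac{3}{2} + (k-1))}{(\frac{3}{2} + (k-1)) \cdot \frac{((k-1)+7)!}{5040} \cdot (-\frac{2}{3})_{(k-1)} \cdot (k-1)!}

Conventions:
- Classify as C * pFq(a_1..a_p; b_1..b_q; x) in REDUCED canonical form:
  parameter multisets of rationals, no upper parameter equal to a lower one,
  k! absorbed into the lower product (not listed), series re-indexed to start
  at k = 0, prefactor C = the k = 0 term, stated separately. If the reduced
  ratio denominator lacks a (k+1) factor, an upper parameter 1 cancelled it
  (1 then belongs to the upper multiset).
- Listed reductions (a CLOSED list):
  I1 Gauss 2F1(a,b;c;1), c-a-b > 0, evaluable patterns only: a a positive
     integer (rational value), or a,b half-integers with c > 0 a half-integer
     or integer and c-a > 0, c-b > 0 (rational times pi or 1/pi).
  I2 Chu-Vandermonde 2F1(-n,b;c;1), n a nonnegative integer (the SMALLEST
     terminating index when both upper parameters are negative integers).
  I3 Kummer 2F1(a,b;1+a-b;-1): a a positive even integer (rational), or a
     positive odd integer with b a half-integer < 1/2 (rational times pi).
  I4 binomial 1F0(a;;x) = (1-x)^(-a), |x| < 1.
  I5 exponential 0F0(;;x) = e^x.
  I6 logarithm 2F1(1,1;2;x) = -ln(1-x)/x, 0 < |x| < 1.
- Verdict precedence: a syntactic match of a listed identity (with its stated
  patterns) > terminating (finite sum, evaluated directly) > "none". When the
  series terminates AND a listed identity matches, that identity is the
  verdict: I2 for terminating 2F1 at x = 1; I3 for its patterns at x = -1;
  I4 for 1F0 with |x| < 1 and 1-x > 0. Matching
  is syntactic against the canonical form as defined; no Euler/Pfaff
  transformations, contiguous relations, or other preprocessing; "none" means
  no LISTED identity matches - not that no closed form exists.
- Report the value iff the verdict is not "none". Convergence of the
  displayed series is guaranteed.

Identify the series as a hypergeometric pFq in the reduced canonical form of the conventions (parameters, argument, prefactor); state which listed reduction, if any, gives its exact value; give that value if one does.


Canonical form: C = 1 times 1F1 with upper {-5}, lower {-\frac{2}{3}}, x = 4. Verdict: terminating. With -5 upstairs the series is a 6-term polynomial sum; evaluated term by term. Exact value: \frac{2237}{35}.

The tell: with t_0 = 1, k + 3/2 divides numerator and denominator alike; C = 1, x = 4 after cancelling.
Term ratio: r(k) = 4 * (k-5) / [(k-\frac{2}{3}) (k+1)] ; factor over Q: parameters, x = 4, and C = 1.


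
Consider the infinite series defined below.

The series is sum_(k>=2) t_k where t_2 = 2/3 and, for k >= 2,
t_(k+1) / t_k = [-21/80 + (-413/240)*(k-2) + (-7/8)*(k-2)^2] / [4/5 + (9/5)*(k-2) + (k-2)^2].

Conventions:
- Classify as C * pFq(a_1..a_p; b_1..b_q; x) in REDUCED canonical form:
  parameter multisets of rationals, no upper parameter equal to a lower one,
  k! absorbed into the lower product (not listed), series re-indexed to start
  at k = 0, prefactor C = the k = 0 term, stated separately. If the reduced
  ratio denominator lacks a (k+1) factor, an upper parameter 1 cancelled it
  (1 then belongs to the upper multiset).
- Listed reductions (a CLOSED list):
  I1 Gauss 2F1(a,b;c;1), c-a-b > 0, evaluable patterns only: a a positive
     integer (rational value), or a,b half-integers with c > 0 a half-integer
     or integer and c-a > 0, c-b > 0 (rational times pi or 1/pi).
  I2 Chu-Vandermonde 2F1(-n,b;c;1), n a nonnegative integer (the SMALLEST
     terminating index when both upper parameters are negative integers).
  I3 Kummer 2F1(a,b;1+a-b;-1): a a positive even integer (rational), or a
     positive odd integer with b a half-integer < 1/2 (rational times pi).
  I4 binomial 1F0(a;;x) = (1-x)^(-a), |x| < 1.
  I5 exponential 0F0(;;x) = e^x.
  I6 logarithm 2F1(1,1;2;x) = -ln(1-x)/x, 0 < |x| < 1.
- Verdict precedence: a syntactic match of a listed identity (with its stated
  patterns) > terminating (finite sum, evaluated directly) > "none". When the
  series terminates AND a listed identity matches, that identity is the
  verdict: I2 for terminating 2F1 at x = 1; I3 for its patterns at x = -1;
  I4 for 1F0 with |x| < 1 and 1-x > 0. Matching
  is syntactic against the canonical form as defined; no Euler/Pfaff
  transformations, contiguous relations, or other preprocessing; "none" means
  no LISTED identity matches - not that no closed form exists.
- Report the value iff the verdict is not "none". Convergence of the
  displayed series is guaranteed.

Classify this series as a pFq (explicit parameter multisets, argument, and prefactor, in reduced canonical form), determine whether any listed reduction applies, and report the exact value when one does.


With C = 2/3: the canonical form is 2F1(1/6, 9/5; 4/5; -7/8). Verdict: none here - no I1-I6 shape fits x = -7/8 with lower {4/5}.

The tell: from the first term 2/3: roots of the ratio polynomials (C = 2/3, x = -7/8) are the negated parameters.
Adjacent-term ratio: r(k) = (-7/8) * (k+1/6) (k+9/5) / [(k+4/5) (k+1)] - poly over poly, x = (-7/8) from leading terms; C = 2/3 at k = 0.


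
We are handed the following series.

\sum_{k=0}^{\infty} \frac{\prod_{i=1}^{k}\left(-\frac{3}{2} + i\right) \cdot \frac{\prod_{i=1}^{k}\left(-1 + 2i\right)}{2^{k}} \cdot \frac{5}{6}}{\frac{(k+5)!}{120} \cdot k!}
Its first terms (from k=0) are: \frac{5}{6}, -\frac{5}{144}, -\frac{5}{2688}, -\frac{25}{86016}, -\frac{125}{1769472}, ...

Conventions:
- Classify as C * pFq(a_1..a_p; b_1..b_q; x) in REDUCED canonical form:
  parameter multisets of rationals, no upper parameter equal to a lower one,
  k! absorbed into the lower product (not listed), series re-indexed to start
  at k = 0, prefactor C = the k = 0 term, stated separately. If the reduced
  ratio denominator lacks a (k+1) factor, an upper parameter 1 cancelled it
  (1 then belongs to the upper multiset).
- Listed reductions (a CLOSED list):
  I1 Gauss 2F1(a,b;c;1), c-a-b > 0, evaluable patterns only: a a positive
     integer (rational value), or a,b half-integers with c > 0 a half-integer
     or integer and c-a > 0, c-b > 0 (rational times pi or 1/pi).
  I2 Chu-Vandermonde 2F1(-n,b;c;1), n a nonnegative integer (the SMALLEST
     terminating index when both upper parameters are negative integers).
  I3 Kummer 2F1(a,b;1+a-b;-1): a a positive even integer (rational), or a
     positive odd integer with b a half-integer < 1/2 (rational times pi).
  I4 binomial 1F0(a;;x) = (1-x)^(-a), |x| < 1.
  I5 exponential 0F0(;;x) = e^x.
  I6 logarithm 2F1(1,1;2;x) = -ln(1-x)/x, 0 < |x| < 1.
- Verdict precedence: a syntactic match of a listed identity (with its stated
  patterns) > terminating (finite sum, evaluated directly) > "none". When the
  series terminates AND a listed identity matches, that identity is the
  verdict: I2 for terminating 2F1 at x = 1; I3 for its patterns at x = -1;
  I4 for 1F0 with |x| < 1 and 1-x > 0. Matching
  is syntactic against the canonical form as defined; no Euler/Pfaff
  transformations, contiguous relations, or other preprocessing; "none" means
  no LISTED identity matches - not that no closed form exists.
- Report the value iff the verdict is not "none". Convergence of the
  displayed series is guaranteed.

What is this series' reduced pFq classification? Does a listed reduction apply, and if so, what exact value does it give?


Classification (C = \frac{5}{6}): 2F1 with upper {-\frac{1}{2}, \frac{1}{2}}, lower {6}, argument x = 1. Verdict: the half-integer Gauss pattern (I1) fires (x = 1; upper {-\frac{1}{2}, \frac{1}{2}} half-integers, c = 6 in the evaluable pattern). Sum: \frac{327680}{130977} / \pi.

Structural cue: from the first term \frac{5}{6}: the odd product 1*3*...*(2k-1) (prefactor 5/6) is 2^k (1/2)_k.
Step ratio: r(k) = 1 * (k-\frac{1}{2}) (k+\frac{1}{2}) / [(k+6) (k+1)] - rational; roots negated = parameters, x = 1, C = \frac{5}{6}.


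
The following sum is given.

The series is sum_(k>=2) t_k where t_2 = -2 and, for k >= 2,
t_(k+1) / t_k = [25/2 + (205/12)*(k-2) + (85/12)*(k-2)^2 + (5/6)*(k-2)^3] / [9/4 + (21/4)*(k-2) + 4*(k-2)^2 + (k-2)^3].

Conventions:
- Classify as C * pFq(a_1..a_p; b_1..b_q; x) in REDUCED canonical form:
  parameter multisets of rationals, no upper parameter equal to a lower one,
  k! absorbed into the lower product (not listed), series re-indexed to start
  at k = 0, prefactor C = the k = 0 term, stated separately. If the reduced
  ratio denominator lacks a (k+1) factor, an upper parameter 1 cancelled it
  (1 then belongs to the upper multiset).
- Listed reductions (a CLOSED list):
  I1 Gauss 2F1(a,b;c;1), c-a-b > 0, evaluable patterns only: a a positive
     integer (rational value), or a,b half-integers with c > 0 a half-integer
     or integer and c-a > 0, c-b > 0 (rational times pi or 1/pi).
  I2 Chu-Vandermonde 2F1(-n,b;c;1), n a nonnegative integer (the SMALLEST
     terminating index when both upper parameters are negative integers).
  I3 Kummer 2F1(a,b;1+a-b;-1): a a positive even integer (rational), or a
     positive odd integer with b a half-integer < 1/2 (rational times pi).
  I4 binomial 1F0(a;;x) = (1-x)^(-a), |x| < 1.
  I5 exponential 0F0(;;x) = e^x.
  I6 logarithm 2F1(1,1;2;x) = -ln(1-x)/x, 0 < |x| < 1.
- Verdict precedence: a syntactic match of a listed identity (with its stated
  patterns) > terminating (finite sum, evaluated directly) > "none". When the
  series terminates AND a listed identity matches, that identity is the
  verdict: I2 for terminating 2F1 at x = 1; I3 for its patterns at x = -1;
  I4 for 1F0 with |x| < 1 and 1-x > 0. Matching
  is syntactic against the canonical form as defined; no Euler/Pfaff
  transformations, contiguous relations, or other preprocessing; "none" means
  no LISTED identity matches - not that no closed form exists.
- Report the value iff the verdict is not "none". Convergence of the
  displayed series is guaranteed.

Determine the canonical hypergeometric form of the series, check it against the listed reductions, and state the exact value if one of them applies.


Prefactor -2, argument 5/6: 2F1 with upper {2, 5} over lower {3/2}. Verdict: none. Every listed pattern misses the 2F1 form at 5/6, upper {2, 5}.

First insight: t_0 = -2 here, and roots of the ratio polynomials (prefactor -2) are the negated parameters.
Ratio: r(k) = (5/6) * (k+2) (k+5) / [(k+3/2) (k+1)] - rational in k. x = (5/6); t_0 = -2; negate the roots.


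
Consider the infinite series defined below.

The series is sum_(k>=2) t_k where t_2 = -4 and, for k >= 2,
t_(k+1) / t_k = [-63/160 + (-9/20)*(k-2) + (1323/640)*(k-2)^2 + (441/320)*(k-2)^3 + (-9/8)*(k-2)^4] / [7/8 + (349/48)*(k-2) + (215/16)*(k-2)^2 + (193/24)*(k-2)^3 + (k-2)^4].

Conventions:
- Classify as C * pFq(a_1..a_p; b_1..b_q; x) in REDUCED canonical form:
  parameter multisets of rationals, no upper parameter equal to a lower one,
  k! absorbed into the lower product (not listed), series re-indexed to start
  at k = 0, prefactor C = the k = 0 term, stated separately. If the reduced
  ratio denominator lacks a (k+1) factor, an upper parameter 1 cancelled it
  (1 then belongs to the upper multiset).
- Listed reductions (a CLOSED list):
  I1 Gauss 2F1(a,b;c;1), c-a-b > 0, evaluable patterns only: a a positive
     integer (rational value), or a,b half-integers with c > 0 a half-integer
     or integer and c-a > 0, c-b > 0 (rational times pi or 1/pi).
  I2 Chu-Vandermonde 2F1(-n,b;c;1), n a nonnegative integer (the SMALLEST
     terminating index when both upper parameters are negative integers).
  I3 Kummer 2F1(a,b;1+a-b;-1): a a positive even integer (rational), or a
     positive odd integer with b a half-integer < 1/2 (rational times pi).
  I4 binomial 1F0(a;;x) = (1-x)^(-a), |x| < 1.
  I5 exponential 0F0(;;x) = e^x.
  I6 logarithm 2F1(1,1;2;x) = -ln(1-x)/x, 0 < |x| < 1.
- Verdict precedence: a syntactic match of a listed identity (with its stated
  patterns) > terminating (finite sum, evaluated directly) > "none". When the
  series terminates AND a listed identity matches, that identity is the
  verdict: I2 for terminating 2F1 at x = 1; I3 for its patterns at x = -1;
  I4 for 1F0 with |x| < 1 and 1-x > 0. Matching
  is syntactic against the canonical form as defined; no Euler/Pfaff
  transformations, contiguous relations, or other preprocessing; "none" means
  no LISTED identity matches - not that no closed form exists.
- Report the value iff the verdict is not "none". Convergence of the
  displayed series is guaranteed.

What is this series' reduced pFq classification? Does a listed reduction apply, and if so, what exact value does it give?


x = -9/8 here; the reduced form reads 3F2, upper {-2, -1/2, 2/5}, lower {1/6, 6}, C = -4. Verdict: terminating - upper -2 stops the sum at k = 2; the 3 terms are added exactly. Value: -5917/2800.

The tell: with t_0 = -4, the parameter 7/8 appears in both the upper and lower lists and cancels.
Step ratio: r(k) = (-9/8) * (k-2) (k-1/2) (k+2/5) / [(k+1/6) (k+6) (k+1)] - rational in k. x = (-9/8); t_0 = -4; negate the roots.


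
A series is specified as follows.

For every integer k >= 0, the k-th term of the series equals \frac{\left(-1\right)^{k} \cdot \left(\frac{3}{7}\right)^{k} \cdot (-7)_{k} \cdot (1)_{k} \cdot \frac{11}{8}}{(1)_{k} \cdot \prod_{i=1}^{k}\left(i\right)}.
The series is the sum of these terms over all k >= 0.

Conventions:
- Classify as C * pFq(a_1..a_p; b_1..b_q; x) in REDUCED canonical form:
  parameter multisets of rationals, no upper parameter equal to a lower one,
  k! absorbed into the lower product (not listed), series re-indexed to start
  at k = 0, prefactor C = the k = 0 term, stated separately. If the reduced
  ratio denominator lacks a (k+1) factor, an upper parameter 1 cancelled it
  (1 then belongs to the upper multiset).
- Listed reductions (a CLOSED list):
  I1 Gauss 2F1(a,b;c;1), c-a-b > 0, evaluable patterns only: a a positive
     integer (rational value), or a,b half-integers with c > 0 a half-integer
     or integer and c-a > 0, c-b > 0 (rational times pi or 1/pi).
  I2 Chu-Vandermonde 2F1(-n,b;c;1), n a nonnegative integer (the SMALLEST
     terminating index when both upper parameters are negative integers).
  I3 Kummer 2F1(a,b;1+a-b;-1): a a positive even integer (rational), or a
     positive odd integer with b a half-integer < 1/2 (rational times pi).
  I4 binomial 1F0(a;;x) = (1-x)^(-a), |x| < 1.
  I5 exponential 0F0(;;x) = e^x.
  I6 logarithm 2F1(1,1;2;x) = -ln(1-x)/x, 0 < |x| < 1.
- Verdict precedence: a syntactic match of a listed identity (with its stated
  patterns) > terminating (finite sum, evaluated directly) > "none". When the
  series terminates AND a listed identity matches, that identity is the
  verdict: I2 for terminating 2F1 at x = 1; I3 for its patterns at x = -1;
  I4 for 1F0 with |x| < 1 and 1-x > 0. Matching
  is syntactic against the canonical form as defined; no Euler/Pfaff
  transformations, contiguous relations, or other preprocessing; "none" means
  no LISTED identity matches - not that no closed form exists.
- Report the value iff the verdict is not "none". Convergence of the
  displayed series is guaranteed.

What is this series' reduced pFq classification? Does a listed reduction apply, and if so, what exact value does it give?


x = -\frac{3}{7} here; the reduced form reads 1F0, upper {-7}, lower {-}, C = \frac{11}{8}. Verdict at x = -\frac{3}{7}: the binomial series (I4) matches (the 1F0 binomial series: exponent 7, x = -\frac{3}{7}). Hence: \frac{13750000}{823543}.

Key observation: t_0 = \frac{11}{8} here, and (1)_k (C = 11/8, x = -3/7) is k! itself.
Term ratio: r(k) = -\frac{3}{7} * (k-7) / [(k+1)] ; factor over Q: parameters, x = -\frac{3}{7}, and C = \frac{11}{8}.


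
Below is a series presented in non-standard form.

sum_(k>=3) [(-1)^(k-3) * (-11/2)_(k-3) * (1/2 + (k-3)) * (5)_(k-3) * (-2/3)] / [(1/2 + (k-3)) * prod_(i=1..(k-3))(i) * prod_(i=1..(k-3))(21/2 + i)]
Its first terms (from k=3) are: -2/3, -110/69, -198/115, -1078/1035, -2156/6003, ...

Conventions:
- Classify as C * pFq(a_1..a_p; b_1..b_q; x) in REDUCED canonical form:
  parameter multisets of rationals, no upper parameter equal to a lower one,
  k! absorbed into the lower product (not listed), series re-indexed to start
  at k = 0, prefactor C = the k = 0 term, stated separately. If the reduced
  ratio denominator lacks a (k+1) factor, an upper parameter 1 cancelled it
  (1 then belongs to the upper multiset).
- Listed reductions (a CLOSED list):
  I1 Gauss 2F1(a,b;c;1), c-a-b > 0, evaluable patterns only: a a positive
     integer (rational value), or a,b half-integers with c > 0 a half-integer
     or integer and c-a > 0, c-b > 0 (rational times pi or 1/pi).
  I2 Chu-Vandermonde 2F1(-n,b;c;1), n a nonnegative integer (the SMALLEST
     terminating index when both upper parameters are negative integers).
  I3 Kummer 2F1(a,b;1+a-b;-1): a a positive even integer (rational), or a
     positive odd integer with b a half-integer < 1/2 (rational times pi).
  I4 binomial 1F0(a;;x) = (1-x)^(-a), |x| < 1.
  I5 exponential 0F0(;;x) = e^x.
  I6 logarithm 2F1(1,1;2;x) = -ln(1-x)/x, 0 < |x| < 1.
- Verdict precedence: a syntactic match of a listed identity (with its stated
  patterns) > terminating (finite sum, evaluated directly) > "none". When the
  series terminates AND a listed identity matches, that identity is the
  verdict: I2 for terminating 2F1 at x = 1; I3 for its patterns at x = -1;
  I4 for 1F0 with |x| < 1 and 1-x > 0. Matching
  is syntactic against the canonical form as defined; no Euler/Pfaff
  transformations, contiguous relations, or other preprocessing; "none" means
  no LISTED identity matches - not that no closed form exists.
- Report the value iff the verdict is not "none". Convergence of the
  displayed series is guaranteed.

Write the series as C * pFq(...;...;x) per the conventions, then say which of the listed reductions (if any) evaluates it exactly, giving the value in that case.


Reduced: x = -1, 2F1, upper = {-11/2, 5}, lower = {23/2}, C = -2/3. Verdict: Kummer (I3) applies (x = -1; c = 23/2 equals 1+a-b for upper {-11/2, 5}: listed pattern). Its exact value is (-14549535/8388608) * pi.

Key step: x = (-1) and striking the common factor k + 1/2 reduces the term (C = -2/3).
Ratio: r(k) = (-1) * (k-11/2) (k+5) / [(k+23/2) (k+1)] ; factor over Q: parameters, x = (-1), and C = -2/3.


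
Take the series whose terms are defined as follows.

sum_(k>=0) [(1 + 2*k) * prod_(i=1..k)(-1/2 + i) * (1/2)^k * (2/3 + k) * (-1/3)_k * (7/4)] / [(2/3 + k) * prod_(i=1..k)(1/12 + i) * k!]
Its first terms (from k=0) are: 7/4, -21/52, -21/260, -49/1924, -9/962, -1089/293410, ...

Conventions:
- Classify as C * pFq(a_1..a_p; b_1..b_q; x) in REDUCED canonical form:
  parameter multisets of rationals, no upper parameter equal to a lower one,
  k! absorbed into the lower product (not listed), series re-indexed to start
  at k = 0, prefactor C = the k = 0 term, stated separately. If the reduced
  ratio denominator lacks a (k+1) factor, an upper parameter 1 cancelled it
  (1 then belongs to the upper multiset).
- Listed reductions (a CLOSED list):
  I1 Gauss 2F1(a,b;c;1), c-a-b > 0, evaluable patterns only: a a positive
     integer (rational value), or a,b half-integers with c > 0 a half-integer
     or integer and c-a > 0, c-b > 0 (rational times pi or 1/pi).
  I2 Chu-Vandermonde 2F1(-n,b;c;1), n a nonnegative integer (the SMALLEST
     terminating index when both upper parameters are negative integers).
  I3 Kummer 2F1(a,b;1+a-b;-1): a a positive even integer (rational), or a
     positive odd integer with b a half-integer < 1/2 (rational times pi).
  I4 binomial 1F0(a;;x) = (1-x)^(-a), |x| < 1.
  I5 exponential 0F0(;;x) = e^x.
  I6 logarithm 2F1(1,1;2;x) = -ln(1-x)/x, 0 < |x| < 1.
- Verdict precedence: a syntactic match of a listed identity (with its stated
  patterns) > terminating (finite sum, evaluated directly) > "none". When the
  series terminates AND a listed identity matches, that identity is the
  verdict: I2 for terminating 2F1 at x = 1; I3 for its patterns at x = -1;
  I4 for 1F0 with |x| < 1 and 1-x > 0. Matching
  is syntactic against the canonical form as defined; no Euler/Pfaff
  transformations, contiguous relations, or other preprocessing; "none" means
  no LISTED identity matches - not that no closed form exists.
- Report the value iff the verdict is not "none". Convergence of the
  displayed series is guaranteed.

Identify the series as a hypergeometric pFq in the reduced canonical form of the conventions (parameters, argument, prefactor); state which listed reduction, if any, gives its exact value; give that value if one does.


At argument 1/2: a 2F1 with upper {-1/3, 3/2}, lower {13/12}, scaled by C = 7/4. Verdict: none. Every listed pattern misses the 2F1 form at 1/2, upper {-1/3, 3/2}.

Key observation: with t_0 = 7/4, the (2k+1) factor (C = 7/4, x = 1/2) shifts (1/2)_k to (3/2)_k.
Ratio: r(k) = (1/2) * (k-1/3) (k+3/2) / [(k+13/12) (k+1)] - rational; roots negated = parameters, x = (1/2), C = 7/4.


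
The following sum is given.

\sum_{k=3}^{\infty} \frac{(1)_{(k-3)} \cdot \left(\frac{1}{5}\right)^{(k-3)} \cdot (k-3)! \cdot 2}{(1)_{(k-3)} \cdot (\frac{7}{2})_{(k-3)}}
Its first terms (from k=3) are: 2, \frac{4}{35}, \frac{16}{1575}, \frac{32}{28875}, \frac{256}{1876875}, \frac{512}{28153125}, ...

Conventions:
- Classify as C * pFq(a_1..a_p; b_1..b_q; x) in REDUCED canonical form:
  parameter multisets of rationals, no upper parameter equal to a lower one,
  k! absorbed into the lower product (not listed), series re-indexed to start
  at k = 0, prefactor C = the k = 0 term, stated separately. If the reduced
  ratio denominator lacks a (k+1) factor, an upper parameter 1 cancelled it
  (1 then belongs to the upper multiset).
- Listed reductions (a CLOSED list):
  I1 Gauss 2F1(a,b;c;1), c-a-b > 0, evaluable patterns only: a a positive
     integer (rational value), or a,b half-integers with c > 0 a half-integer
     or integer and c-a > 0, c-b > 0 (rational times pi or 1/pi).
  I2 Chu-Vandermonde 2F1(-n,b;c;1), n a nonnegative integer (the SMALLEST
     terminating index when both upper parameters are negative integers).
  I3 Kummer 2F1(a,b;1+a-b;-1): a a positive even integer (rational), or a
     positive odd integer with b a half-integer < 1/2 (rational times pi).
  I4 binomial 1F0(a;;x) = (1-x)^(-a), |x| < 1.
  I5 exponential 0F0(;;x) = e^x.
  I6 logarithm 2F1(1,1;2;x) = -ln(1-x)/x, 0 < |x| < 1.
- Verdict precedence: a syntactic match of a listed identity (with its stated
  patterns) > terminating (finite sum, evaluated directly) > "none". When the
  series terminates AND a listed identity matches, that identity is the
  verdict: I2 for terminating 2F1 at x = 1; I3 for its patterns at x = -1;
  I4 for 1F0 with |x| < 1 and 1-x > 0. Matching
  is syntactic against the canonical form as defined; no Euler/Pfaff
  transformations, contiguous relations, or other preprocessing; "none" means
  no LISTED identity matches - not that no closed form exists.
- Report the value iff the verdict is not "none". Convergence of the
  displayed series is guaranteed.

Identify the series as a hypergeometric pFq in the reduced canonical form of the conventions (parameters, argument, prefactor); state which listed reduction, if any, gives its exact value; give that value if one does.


Canonical form: C = 2 times 2F1 with upper {1, 1}, lower {\frac{7}{2}}, x = \frac{1}{5}. Verdict: none (x = \frac{1}{5}): each listed identity misses the multisets {1, 1} ; {\frac{7}{2}}.

Structural cue: t_0 being 2, (1)_k (prefactor 2) is k! itself.
Adjacent-term ratio: r(k) = \frac{1}{5} * (k+1) (k+1) / [(k+\frac{7}{2}) (k+1)] - rational; roots negated = parameters, x = \frac{1}{5}, C = 2.


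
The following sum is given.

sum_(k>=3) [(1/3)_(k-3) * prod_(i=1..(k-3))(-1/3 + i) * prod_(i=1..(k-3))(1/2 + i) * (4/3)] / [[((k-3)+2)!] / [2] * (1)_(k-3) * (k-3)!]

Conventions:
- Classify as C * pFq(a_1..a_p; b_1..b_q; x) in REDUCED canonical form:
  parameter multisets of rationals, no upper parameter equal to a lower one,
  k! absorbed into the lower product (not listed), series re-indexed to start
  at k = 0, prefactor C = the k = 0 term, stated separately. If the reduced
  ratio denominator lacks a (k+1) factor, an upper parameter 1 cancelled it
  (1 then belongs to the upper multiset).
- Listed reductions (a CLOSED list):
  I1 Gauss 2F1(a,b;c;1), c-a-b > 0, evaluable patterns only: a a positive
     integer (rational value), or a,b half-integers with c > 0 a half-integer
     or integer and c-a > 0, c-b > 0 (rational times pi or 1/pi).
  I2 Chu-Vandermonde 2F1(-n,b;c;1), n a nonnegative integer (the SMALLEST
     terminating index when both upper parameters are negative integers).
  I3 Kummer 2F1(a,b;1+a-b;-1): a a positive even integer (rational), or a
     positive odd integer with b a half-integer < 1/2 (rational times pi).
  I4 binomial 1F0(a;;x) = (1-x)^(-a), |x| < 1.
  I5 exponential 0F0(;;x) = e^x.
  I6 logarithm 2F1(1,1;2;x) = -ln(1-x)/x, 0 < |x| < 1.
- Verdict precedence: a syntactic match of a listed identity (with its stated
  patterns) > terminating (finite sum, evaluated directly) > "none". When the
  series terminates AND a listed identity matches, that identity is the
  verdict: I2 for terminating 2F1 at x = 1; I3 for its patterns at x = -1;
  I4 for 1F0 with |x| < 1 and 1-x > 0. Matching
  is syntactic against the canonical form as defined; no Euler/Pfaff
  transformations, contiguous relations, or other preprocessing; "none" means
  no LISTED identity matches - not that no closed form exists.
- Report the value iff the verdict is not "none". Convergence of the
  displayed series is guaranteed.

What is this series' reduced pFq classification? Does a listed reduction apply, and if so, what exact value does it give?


Reduced: x = 1, 3F2, upper = {1/3, 2/3, 3/2}, lower = {1, 3}, C = 4/3. Verdict: none here - no I1-I6 shape fits x = 1 with lower {1, 3}.

Key observation: t_0 being 4/3, the denominator's factorial ratio (prefactor 4/3) is a lower Pochhammer.
Adjacent-term ratio: r(k) = 1 * (k+1/3) (k+2/3) (k+3/2) / [(k+1) (k+3) (k+1)] - poly over poly, x = 1 from leading terms; C = 4/3 at k = 0.


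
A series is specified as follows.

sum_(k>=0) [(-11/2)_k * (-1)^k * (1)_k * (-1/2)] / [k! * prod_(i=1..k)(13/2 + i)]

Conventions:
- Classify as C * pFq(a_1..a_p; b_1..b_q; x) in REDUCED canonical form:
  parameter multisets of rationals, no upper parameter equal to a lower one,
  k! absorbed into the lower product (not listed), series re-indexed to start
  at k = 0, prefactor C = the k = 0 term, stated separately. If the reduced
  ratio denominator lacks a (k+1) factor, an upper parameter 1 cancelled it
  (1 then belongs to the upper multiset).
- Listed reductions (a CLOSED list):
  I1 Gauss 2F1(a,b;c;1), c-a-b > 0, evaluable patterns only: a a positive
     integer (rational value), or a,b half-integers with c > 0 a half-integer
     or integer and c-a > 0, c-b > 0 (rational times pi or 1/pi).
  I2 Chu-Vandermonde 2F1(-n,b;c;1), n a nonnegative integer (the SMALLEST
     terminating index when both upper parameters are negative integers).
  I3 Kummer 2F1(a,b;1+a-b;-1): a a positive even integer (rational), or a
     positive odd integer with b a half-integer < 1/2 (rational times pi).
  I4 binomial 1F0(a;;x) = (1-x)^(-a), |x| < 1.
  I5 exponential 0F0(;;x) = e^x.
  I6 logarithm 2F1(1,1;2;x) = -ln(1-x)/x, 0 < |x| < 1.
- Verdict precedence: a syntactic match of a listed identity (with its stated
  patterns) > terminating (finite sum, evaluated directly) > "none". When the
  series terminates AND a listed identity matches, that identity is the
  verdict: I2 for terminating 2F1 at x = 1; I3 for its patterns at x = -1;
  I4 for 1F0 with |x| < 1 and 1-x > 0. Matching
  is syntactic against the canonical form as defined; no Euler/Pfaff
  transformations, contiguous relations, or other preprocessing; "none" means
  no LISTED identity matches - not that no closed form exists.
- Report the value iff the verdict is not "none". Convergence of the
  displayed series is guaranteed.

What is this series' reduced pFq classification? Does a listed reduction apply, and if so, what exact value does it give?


Classification (C = -1/2): 2F1 with upper {-11/2, 1}, lower {15/2}, argument x = -1. Verdict (x = -1): Kummer's theorem (I3) applies (x = -1; c = 15/2 equals 1+a-b for upper {-11/2, 1}: listed pattern). Hence: (-3003/8192) * pi.

Key observation: t_0 = -1/2 here, and the lower running product (C = -1/2, x = -1) is a rising factorial.
Step ratio: r(k) = (-1) * (k-11/2) (k+1) / [(k+15/2) (k+1)] - rational in k, leading ratio (-1); with t_0 = -1/2, classification follows.


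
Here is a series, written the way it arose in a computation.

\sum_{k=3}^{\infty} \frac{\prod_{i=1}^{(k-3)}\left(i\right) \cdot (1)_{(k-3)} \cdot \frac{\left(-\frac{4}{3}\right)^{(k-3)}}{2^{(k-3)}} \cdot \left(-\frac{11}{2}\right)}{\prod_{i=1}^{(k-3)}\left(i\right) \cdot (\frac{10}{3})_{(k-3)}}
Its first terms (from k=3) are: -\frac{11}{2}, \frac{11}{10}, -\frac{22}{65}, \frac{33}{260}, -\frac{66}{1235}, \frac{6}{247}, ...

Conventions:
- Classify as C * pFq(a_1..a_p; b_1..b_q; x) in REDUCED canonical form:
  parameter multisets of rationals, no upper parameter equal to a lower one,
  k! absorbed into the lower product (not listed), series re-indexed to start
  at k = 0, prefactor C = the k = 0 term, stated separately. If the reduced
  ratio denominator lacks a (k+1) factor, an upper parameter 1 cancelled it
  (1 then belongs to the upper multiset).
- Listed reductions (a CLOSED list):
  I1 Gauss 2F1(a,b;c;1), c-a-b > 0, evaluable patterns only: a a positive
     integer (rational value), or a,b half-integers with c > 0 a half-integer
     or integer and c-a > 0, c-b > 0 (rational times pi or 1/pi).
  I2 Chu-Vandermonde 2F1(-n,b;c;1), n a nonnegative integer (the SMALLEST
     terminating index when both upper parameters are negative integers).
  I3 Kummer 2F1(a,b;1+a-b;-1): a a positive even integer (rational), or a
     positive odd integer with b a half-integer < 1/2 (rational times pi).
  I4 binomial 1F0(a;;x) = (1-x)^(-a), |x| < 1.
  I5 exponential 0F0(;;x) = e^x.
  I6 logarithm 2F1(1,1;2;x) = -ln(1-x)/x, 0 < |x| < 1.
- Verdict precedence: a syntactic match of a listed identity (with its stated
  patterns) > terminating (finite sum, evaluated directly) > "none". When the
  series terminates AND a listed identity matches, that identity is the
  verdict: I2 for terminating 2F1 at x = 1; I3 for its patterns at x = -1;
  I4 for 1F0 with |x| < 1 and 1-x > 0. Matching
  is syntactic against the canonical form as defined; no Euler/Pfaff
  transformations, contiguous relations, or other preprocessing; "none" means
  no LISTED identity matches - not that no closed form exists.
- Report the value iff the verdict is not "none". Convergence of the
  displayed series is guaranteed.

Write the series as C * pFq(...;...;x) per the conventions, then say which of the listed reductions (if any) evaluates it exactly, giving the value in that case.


This is -\frac{11}{2} * 2F1(1, 1; \frac{10}{3}; -\frac{2}{3}) in reduced canonical form. Verdict: none - this 2F1 at x = -\frac{2}{3} matches no listed pattern, and upper {1, 1} holds no stopper.

Key observation: with t_0 = -\frac{11}{2}, the product of the first k integers (prefactor -11/2) is k!.
Step ratio: r(k) = -\frac{2}{3} * (k+1) (k+1) / [(k+\frac{10}{3}) (k+1)] - poly over poly, x = -\frac{2}{3} from leading terms; C = -\frac{11}{2} at k = 0.


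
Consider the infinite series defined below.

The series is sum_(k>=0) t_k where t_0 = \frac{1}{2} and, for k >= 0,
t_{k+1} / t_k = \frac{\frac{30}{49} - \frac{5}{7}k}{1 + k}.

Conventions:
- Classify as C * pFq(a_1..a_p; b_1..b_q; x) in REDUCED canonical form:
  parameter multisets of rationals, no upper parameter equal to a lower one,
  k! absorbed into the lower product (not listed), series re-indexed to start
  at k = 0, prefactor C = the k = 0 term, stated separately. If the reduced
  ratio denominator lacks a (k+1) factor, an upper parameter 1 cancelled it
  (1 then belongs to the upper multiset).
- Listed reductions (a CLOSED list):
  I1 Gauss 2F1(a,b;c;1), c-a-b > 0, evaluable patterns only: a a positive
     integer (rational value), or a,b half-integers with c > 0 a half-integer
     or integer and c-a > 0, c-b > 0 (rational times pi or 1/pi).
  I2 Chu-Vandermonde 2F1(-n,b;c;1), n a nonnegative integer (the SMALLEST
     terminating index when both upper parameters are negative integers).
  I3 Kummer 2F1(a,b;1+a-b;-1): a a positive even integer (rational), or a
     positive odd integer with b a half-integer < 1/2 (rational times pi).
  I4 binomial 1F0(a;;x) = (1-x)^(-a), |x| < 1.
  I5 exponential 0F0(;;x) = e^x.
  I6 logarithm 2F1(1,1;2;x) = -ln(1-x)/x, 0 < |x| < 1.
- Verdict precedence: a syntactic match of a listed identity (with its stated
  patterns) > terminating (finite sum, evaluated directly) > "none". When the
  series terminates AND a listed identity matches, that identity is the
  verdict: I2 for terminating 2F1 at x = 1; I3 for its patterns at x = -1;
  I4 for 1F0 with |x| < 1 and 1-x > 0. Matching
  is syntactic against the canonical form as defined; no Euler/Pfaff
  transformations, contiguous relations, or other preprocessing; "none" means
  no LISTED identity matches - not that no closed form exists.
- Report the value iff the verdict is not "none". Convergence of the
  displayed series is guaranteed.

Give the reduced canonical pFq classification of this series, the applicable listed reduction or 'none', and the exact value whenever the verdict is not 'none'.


x = -\frac{5}{7} here; the reduced form reads 1F0, upper {-\frac{6}{7}}, lower {-}, C = \frac{1}{2}. Verdict: binomial (I4) fires (the 1F0 binomial series: exponent 6/7, x = -\frac{5}{7}). Value: \frac{1}{2} \cdot \left(\frac{12}{7}\right)^{\frac{6}{7}}.

Key observation: t_0 = \frac{1}{2} here, and roots of the ratio polynomials (prefactor 1/2) are the negated parameters.
Term ratio: r(k) = -\frac{5}{7} * (k-\frac{6}{7}) / [(k+1)] - rational; roots negated = parameters, x = -\frac{5}{7}, C = \frac{1}{2}.


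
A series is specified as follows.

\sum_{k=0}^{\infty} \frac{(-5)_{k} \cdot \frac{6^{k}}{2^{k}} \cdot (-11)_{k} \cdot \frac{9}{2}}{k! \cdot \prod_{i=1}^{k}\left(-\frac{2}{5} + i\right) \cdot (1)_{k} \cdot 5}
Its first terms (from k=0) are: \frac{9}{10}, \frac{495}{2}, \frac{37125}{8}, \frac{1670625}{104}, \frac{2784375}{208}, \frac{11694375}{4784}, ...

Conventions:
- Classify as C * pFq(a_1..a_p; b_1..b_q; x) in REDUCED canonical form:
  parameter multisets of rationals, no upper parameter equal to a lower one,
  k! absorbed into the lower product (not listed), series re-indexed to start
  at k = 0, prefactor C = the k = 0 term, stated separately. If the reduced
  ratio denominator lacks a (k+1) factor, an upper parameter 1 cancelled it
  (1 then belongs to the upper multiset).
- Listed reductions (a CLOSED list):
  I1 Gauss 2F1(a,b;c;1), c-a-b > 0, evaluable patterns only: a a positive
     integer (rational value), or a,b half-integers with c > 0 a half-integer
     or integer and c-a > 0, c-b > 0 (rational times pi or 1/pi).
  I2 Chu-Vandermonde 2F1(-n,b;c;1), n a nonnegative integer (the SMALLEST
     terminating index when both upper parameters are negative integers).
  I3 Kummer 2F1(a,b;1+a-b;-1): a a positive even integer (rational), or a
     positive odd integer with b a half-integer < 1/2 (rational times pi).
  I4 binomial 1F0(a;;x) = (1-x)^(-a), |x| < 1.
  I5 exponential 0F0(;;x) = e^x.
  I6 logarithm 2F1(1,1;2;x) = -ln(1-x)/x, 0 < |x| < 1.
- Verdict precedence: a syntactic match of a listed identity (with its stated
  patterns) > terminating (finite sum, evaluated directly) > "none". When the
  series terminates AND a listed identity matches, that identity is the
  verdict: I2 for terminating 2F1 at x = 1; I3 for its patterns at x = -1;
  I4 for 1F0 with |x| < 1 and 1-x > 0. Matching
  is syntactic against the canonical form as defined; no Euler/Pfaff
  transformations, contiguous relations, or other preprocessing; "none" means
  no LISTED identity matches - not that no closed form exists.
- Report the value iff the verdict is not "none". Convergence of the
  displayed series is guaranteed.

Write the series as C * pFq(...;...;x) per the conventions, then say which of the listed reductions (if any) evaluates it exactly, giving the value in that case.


Prefactor \frac{9}{10}, argument 3: 2F2 with upper {-11, -5} over lower {\frac{3}{5}, 1}. Verdict: terminating. (-5)_k vanishes past k = 5, leaving a 6-term sum, computed directly. Value: \frac{219966057}{5980}.

Structural cue: x = 3 and the two k-th powers (C = 9/10) combine into one argument.
Adjacent-term ratio: r(k) = 3 * (k-11) (k-5) / [(k+\frac{3}{5}) (k+1) (k+1)] - rational in k. x = 3; t_0 = \frac{9}{10}; negate the roots.


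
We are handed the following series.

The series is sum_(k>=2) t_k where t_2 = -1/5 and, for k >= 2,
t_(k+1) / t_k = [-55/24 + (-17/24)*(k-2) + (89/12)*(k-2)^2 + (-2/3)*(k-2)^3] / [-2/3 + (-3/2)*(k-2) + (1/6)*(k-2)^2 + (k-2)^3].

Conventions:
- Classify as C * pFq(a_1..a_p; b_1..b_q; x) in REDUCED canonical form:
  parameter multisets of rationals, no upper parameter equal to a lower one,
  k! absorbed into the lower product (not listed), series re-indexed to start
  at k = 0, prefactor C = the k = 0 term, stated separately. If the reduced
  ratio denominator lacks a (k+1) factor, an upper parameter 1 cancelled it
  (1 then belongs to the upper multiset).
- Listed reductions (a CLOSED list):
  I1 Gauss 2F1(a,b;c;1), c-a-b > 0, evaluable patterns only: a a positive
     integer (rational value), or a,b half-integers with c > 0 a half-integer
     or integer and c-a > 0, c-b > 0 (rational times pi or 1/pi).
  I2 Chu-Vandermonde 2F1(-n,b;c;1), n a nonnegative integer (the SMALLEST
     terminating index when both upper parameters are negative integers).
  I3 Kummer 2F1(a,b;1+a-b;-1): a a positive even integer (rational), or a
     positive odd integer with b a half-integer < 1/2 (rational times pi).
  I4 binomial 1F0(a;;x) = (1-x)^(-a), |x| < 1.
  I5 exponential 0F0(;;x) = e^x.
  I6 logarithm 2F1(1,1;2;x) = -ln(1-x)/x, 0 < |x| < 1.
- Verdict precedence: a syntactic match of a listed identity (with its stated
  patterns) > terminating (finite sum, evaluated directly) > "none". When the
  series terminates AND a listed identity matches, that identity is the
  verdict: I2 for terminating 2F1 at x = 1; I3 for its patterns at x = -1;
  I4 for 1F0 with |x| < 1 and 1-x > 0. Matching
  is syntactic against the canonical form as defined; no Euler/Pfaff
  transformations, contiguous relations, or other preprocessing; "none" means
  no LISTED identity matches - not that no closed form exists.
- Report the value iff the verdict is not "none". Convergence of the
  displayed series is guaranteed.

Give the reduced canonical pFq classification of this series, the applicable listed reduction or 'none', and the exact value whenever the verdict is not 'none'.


x = -2/3 here; the reduced form reads 2F1, upper {-11, -5/8}, lower {-4/3}, C = -1/5. Verdict: terminating - no listed pattern fits, but -11 in the upper list cuts the series at k = 11; direct evaluation. Value: 5070529035779/55834574848.

The tell: with t_0 = -1/5, factor the ratio over Q (C = -1/5): negated roots = parameters.
Ratio: r(k) = (-2/3) * (k-11) (k-5/8) / [(k-4/3) (k+1)] - rational; roots negated = parameters, x = (-2/3), C = -1/5.
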